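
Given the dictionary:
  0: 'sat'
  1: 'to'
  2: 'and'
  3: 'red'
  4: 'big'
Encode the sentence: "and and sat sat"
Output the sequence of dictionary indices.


Look up each word in the dictionary:
  'and' -> 2
  'and' -> 2
  'sat' -> 0
  'sat' -> 0

Encoded: [2, 2, 0, 0]


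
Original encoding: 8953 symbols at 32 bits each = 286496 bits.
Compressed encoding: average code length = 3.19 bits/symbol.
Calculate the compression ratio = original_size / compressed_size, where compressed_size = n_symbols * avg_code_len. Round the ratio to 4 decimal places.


original_size = n_symbols * orig_bits = 8953 * 32 = 286496 bits
compressed_size = n_symbols * avg_code_len = 8953 * 3.19 = 28560.07 bits
ratio = original_size / compressed_size = 286496 / 28560.07 = 10.0313

Compression ratio = 10.0313


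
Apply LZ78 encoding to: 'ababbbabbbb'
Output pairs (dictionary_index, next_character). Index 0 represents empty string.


LZ78 encoding steps:
Dictionary: {0: ''}
Step 1: w='' (idx 0), next='a' -> output (0, 'a'), add 'a' as idx 1
Step 2: w='' (idx 0), next='b' -> output (0, 'b'), add 'b' as idx 2
Step 3: w='a' (idx 1), next='b' -> output (1, 'b'), add 'ab' as idx 3
Step 4: w='b' (idx 2), next='b' -> output (2, 'b'), add 'bb' as idx 4
Step 5: w='ab' (idx 3), next='b' -> output (3, 'b'), add 'abb' as idx 5
Step 6: w='bb' (idx 4), end of input -> output (4, '')


Encoded: [(0, 'a'), (0, 'b'), (1, 'b'), (2, 'b'), (3, 'b'), (4, '')]


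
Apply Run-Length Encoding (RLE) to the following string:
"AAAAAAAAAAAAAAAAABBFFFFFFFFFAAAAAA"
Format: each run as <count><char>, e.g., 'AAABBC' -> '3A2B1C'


Scanning runs left to right:
  i=0: run of 'A' x 17 -> '17A'
  i=17: run of 'B' x 2 -> '2B'
  i=19: run of 'F' x 9 -> '9F'
  i=28: run of 'A' x 6 -> '6A'

RLE = 17A2B9F6A


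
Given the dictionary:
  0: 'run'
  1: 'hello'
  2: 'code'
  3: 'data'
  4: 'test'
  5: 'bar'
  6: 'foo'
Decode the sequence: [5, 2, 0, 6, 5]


Look up each index in the dictionary:
  5 -> 'bar'
  2 -> 'code'
  0 -> 'run'
  6 -> 'foo'
  5 -> 'bar'

Decoded: "bar code run foo bar"


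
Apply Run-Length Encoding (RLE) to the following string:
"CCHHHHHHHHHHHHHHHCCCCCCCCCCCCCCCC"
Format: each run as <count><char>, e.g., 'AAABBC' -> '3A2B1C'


Scanning runs left to right:
  i=0: run of 'C' x 2 -> '2C'
  i=2: run of 'H' x 15 -> '15H'
  i=17: run of 'C' x 16 -> '16C'

RLE = 2C15H16C


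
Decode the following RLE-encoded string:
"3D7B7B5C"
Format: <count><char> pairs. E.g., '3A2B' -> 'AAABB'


Expanding each <count><char> pair:
  3D -> 'DDD'
  7B -> 'BBBBBBB'
  7B -> 'BBBBBBB'
  5C -> 'CCCCC'

Decoded = DDDBBBBBBBBBBBBBBCCCCC


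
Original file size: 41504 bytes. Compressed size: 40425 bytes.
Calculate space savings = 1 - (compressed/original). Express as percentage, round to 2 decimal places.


ratio = compressed/original = 40425/41504 = 0.974003
savings = 1 - ratio = 1 - 0.974003 = 0.025997
as a percentage: 0.025997 * 100 = 2.6%

Space savings = 1 - 40425/41504 = 2.6%


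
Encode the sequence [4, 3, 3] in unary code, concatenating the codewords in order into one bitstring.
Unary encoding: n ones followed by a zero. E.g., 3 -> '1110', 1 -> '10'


Encode each number as n ones followed by a terminating 0:
  4 -> 11110 (5 bits)
  3 -> 1110 (4 bits)
  3 -> 1110 (4 bits)
Total length = 5 + 4 + 4 = 13 bits.

Unary([4, 3, 3]) = 1111011101110 (13 bits)


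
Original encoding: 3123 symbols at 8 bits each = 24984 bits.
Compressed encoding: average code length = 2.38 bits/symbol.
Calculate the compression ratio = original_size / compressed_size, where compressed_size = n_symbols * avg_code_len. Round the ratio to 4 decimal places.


original_size = n_symbols * orig_bits = 3123 * 8 = 24984 bits
compressed_size = n_symbols * avg_code_len = 3123 * 2.38 = 7432.74 bits
ratio = original_size / compressed_size = 24984 / 7432.74 = 3.3613

Compression ratio = 3.3613


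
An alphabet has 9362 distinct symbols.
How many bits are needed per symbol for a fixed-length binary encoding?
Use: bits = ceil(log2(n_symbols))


log2(9362) = 13.1926
Bracket: 2^13 = 8192 < 9362 <= 2^14 = 16384
So ceil(log2(9362)) = 14

bits = ceil(log2(9362)) = ceil(13.1926) = 14 bits


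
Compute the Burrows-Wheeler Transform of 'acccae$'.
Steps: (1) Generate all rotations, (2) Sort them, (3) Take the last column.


Rotations (sorted):
  0: $acccae -> last char: e
  1: acccae$ -> last char: $
  2: ae$accc -> last char: c
  3: cae$acc -> last char: c
  4: ccae$ac -> last char: c
  5: cccae$a -> last char: a
  6: e$accca -> last char: a


BWT = e$cccaa


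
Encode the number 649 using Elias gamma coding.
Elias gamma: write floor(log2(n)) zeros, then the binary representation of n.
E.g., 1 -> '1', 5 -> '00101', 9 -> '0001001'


num_bits = floor(log2(649)) + 1 = 10
leading_zeros = num_bits - 1 = 9
binary(649) = 1010001001

Elias gamma(649) = '000000000' + '1010001001' = 0000000001010001001 (19 bits)


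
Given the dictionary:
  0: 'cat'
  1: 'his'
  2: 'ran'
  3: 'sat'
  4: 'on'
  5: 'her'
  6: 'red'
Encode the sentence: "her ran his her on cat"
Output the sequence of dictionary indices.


Look up each word in the dictionary:
  'her' -> 5
  'ran' -> 2
  'his' -> 1
  'her' -> 5
  'on' -> 4
  'cat' -> 0

Encoded: [5, 2, 1, 5, 4, 0]


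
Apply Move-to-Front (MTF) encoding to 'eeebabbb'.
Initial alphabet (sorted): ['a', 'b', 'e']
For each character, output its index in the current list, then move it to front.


MTF encoding:
'e': index 2 in ['a', 'b', 'e'] -> ['e', 'a', 'b']
'e': index 0 in ['e', 'a', 'b'] -> ['e', 'a', 'b']
'e': index 0 in ['e', 'a', 'b'] -> ['e', 'a', 'b']
'b': index 2 in ['e', 'a', 'b'] -> ['b', 'e', 'a']
'a': index 2 in ['b', 'e', 'a'] -> ['a', 'b', 'e']
'b': index 1 in ['a', 'b', 'e'] -> ['b', 'a', 'e']
'b': index 0 in ['b', 'a', 'e'] -> ['b', 'a', 'e']
'b': index 0 in ['b', 'a', 'e'] -> ['b', 'a', 'e']


Output: [2, 0, 0, 2, 2, 1, 0, 0]


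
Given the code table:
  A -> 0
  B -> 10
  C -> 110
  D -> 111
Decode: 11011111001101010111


Decoding:
110 -> C
111 -> D
110 -> C
0 -> A
110 -> C
10 -> B
10 -> B
111 -> D


Result: CDCACBBD


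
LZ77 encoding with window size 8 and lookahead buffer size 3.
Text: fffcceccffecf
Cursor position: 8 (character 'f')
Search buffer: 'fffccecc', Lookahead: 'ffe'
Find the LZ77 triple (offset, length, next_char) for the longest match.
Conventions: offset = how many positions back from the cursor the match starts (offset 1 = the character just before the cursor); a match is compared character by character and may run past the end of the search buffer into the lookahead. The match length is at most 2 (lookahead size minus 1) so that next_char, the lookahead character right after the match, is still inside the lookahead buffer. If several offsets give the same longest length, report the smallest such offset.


Try each offset into the search buffer:
  offset=1 (pos 7, char 'c'): match length 0
  offset=2 (pos 6, char 'c'): match length 0
  offset=3 (pos 5, char 'e'): match length 0
  offset=4 (pos 4, char 'c'): match length 0
  offset=5 (pos 3, char 'c'): match length 0
  offset=6 (pos 2, char 'f'): match length 1
  offset=7 (pos 1, char 'f'): match length 2
  offset=8 (pos 0, char 'f'): match length 2
Longest match has length 2, found at offsets 7, 8; take the smallest, offset 7.
next_char = character at position 8 + 2 = 10 -> 'e'

Best match: offset=7, length=2 (matching 'ff' starting at position 1)
LZ77 triple: (7, 2, 'e')


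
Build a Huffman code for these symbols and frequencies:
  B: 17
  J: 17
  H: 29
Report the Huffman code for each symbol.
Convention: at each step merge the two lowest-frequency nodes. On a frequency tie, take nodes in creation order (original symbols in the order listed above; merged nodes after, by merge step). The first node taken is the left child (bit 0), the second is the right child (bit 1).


Huffman tree construction:
Step 1: Merge B(17) + J(17) = 34
Step 2: Merge H(29) + (B+J)(34) = 63
Read each symbol's code off the tree from the root (left child = 0, right child = 1).

Codes:
  B: 10 (length 2)
  J: 11 (length 2)
  H: 0 (length 1)
Average code length: 97/63 = 1.5397 bits/symbol


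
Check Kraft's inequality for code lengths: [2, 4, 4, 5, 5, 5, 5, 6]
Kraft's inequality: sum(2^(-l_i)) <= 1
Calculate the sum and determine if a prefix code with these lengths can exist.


Sum = 2^(-2) + 2^(-4) + 2^(-4) + 2^(-5) + 2^(-5) + 2^(-5) + 2^(-5) + 2^(-6)
    = 0.25 + 0.0625 + 0.0625 + 0.03125 + 0.03125 + 0.03125 + 0.03125 + 0.015625
    = 33/64 = 0.515625
Since 0.515625 <= 1, Kraft's inequality IS satisfied.
A prefix code with these lengths CAN exist.

Kraft sum = 0.515625. Satisfied.


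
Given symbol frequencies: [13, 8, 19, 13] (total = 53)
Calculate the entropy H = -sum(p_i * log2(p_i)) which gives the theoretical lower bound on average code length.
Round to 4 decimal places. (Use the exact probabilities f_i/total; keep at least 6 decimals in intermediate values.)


Per-symbol terms -p_i * log2(p_i) with p_i = f_i/53:
  p = 13/53 = 0.245283: log2(p) = -2.027481, -p*log2(p) = 0.497307
  p = 8/53 = 0.150943: log2(p) = -2.727920, -p*log2(p) = 0.411762
  p = 19/53 = 0.358491: log2(p) = -1.479993, -p*log2(p) = 0.530564
  p = 13/53 = 0.245283: log2(p) = -2.027481, -p*log2(p) = 0.497307
H = 0.497307 + 0.411762 + 0.530564 + 0.497307 = 1.936940

H = 1.9369 bits/symbol


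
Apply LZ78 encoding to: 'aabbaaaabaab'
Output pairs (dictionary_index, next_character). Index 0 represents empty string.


LZ78 encoding steps:
Dictionary: {0: ''}
Step 1: w='' (idx 0), next='a' -> output (0, 'a'), add 'a' as idx 1
Step 2: w='a' (idx 1), next='b' -> output (1, 'b'), add 'ab' as idx 2
Step 3: w='' (idx 0), next='b' -> output (0, 'b'), add 'b' as idx 3
Step 4: w='a' (idx 1), next='a' -> output (1, 'a'), add 'aa' as idx 4
Step 5: w='aa' (idx 4), next='b' -> output (4, 'b'), add 'aab' as idx 5
Step 6: w='aab' (idx 5), end of input -> output (5, '')


Encoded: [(0, 'a'), (1, 'b'), (0, 'b'), (1, 'a'), (4, 'b'), (5, '')]


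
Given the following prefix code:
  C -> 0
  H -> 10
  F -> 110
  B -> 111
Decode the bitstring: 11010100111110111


Decoding step by step:
Bits 110 -> F
Bits 10 -> H
Bits 10 -> H
Bits 0 -> C
Bits 111 -> B
Bits 110 -> F
Bits 111 -> B


Decoded message: FHHCBFB


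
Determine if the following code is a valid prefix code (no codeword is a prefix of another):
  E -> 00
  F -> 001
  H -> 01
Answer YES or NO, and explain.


Checking each pair (does one codeword prefix another?):
  E='00' vs F='001': prefix -- VIOLATION

NO -- this is NOT a valid prefix code. E (00) is a prefix of F (001).


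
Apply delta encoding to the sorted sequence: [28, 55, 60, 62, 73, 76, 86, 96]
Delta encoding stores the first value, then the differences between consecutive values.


First value: 28
Deltas:
  55 - 28 = 27
  60 - 55 = 5
  62 - 60 = 2
  73 - 62 = 11
  76 - 73 = 3
  86 - 76 = 10
  96 - 86 = 10


Delta encoded: [28, 27, 5, 2, 11, 3, 10, 10]


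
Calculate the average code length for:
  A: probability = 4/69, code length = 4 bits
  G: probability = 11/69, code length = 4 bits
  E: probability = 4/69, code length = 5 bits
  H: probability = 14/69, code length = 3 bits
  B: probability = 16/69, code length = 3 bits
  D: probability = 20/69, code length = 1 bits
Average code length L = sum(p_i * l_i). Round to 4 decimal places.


Weighted contributions p_i * l_i:
  A: (4/69) * 4 = 16/69
  G: (11/69) * 4 = 44/69
  E: (4/69) * 5 = 20/69
  H: (14/69) * 3 = 42/69
  B: (16/69) * 3 = 48/69
  D: (20/69) * 1 = 20/69
Sum = (16 + 44 + 20 + 42 + 48 + 20)/69 = 190/69

L = 190/69 = 2.7536 bits/symbol


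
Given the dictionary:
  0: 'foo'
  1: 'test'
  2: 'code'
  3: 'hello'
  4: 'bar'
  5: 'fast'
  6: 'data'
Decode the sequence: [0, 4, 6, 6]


Look up each index in the dictionary:
  0 -> 'foo'
  4 -> 'bar'
  6 -> 'data'
  6 -> 'data'

Decoded: "foo bar data data"


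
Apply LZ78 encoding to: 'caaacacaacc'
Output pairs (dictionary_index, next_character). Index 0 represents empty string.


LZ78 encoding steps:
Dictionary: {0: ''}
Step 1: w='' (idx 0), next='c' -> output (0, 'c'), add 'c' as idx 1
Step 2: w='' (idx 0), next='a' -> output (0, 'a'), add 'a' as idx 2
Step 3: w='a' (idx 2), next='a' -> output (2, 'a'), add 'aa' as idx 3
Step 4: w='c' (idx 1), next='a' -> output (1, 'a'), add 'ca' as idx 4
Step 5: w='ca' (idx 4), next='a' -> output (4, 'a'), add 'caa' as idx 5
Step 6: w='c' (idx 1), next='c' -> output (1, 'c'), add 'cc' as idx 6


Encoded: [(0, 'c'), (0, 'a'), (2, 'a'), (1, 'a'), (4, 'a'), (1, 'c')]


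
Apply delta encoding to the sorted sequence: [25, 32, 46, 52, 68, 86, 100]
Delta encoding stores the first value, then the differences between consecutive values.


First value: 25
Deltas:
  32 - 25 = 7
  46 - 32 = 14
  52 - 46 = 6
  68 - 52 = 16
  86 - 68 = 18
  100 - 86 = 14


Delta encoded: [25, 7, 14, 6, 16, 18, 14]


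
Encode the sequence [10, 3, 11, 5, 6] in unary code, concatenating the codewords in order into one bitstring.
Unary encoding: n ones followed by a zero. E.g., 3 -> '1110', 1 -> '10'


Encode each number as n ones followed by a terminating 0:
  10 -> 11111111110 (11 bits)
  3 -> 1110 (4 bits)
  11 -> 111111111110 (12 bits)
  5 -> 111110 (6 bits)
  6 -> 1111110 (7 bits)
Total length = 11 + 4 + 12 + 6 + 7 = 40 bits.

Unary([10, 3, 11, 5, 6]) = 1111111111011101111111111101111101111110 (40 bits)


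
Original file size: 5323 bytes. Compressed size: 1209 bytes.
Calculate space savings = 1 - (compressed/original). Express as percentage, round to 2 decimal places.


ratio = compressed/original = 1209/5323 = 0.227128
savings = 1 - ratio = 1 - 0.227128 = 0.772872
as a percentage: 0.772872 * 100 = 77.29%

Space savings = 1 - 1209/5323 = 77.29%


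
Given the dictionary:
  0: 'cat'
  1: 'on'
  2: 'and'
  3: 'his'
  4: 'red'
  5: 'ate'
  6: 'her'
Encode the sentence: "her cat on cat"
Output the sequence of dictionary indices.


Look up each word in the dictionary:
  'her' -> 6
  'cat' -> 0
  'on' -> 1
  'cat' -> 0

Encoded: [6, 0, 1, 0]


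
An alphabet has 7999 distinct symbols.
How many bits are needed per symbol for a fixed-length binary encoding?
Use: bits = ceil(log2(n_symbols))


log2(7999) = 12.9656
Bracket: 2^12 = 4096 < 7999 <= 2^13 = 8192
So ceil(log2(7999)) = 13

bits = ceil(log2(7999)) = ceil(12.9656) = 13 bits


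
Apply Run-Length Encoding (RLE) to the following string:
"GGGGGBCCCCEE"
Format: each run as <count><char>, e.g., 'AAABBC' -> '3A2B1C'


Scanning runs left to right:
  i=0: run of 'G' x 5 -> '5G'
  i=5: run of 'B' x 1 -> '1B'
  i=6: run of 'C' x 4 -> '4C'
  i=10: run of 'E' x 2 -> '2E'

RLE = 5G1B4C2E


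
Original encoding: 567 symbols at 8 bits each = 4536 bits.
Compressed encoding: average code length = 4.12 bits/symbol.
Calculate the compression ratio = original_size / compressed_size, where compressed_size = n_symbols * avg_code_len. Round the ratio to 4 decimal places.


original_size = n_symbols * orig_bits = 567 * 8 = 4536 bits
compressed_size = n_symbols * avg_code_len = 567 * 4.12 = 2336.04 bits
ratio = original_size / compressed_size = 4536 / 2336.04 = 1.9417

Compression ratio = 1.9417


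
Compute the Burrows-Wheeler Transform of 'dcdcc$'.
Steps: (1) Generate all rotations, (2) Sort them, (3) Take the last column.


Rotations (sorted):
  0: $dcdcc -> last char: c
  1: c$dcdc -> last char: c
  2: cc$dcd -> last char: d
  3: cdcc$d -> last char: d
  4: dcc$dc -> last char: c
  5: dcdcc$ -> last char: $


BWT = ccddc$


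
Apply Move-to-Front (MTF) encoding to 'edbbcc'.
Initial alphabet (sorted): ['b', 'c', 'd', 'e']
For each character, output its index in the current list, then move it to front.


MTF encoding:
'e': index 3 in ['b', 'c', 'd', 'e'] -> ['e', 'b', 'c', 'd']
'd': index 3 in ['e', 'b', 'c', 'd'] -> ['d', 'e', 'b', 'c']
'b': index 2 in ['d', 'e', 'b', 'c'] -> ['b', 'd', 'e', 'c']
'b': index 0 in ['b', 'd', 'e', 'c'] -> ['b', 'd', 'e', 'c']
'c': index 3 in ['b', 'd', 'e', 'c'] -> ['c', 'b', 'd', 'e']
'c': index 0 in ['c', 'b', 'd', 'e'] -> ['c', 'b', 'd', 'e']


Output: [3, 3, 2, 0, 3, 0]


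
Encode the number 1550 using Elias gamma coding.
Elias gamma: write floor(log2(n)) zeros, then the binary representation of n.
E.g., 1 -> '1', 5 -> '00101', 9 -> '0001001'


num_bits = floor(log2(1550)) + 1 = 11
leading_zeros = num_bits - 1 = 10
binary(1550) = 11000001110

Elias gamma(1550) = '0000000000' + '11000001110' = 000000000011000001110 (21 bits)


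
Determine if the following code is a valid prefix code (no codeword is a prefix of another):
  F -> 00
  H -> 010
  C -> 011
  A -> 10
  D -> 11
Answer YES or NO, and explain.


Checking each pair (does one codeword prefix another?):
  F='00' vs H='010': no prefix
  F='00' vs C='011': no prefix
  F='00' vs A='10': no prefix
  F='00' vs D='11': no prefix
  H='010' vs F='00': no prefix
  H='010' vs C='011': no prefix
  H='010' vs A='10': no prefix
  H='010' vs D='11': no prefix
  C='011' vs F='00': no prefix
  C='011' vs H='010': no prefix
  C='011' vs A='10': no prefix
  C='011' vs D='11': no prefix
  A='10' vs F='00': no prefix
  A='10' vs H='010': no prefix
  A='10' vs C='011': no prefix
  A='10' vs D='11': no prefix
  D='11' vs F='00': no prefix
  D='11' vs H='010': no prefix
  D='11' vs C='011': no prefix
  D='11' vs A='10': no prefix
No violation found over all pairs.

YES -- this is a valid prefix code. No codeword is a prefix of any other codeword.


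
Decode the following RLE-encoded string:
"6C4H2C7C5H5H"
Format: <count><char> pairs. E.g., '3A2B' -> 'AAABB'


Expanding each <count><char> pair:
  6C -> 'CCCCCC'
  4H -> 'HHHH'
  2C -> 'CC'
  7C -> 'CCCCCCC'
  5H -> 'HHHHH'
  5H -> 'HHHHH'

Decoded = CCCCCCHHHHCCCCCCCCCHHHHHHHHHH


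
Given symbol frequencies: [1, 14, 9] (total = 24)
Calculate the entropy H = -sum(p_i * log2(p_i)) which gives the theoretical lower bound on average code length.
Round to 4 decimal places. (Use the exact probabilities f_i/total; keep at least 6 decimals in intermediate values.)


Per-symbol terms -p_i * log2(p_i) with p_i = f_i/24:
  p = 1/24 = 0.041667: log2(p) = -4.584963, -p*log2(p) = 0.191040
  p = 14/24 = 0.583333: log2(p) = -0.777608, -p*log2(p) = 0.453604
  p = 9/24 = 0.375000: log2(p) = -1.415037, -p*log2(p) = 0.530639
H = 0.191040 + 0.453604 + 0.530639 = 1.175283

H = 1.1753 bits/symbol


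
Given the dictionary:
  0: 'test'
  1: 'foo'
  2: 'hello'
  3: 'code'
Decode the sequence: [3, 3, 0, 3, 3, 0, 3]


Look up each index in the dictionary:
  3 -> 'code'
  3 -> 'code'
  0 -> 'test'
  3 -> 'code'
  3 -> 'code'
  0 -> 'test'
  3 -> 'code'

Decoded: "code code test code code test code"


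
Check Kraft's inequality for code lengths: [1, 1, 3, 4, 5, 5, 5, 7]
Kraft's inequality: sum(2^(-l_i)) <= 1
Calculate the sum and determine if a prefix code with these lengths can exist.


Sum = 2^(-1) + 2^(-1) + 2^(-3) + 2^(-4) + 2^(-5) + 2^(-5) + 2^(-5) + 2^(-7)
    = 0.5 + 0.5 + 0.125 + 0.0625 + 0.03125 + 0.03125 + 0.03125 + 0.0078125
    = 165/128 = 1.2890625
Since 1.2890625 > 1, Kraft's inequality is NOT satisfied.
A prefix code with these lengths CANNOT exist.

Kraft sum = 1.2890625. Not satisfied.


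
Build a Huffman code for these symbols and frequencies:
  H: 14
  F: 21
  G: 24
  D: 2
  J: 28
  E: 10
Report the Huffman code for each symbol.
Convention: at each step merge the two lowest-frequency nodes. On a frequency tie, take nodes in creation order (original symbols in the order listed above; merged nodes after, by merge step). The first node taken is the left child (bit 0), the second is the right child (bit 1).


Huffman tree construction:
Step 1: Merge D(2) + E(10) = 12
Step 2: Merge (D+E)(12) + H(14) = 26
Step 3: Merge F(21) + G(24) = 45
Step 4: Merge ((D+E)+H)(26) + J(28) = 54
Step 5: Merge (F+G)(45) + (((D+E)+H)+J)(54) = 99
Read each symbol's code off the tree from the root (left child = 0, right child = 1).

Codes:
  H: 101 (length 3)
  F: 00 (length 2)
  G: 01 (length 2)
  D: 1000 (length 4)
  J: 11 (length 2)
  E: 1001 (length 4)
Average code length: 236/99 = 2.3838 bits/symbol


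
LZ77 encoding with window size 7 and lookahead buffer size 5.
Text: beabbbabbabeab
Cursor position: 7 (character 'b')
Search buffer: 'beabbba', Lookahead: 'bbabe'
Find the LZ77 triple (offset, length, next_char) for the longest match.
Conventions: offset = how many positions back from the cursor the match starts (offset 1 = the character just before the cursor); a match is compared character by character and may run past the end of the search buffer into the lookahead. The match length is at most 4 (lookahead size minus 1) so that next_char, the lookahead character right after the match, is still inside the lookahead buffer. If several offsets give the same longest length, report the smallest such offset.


Try each offset into the search buffer:
  offset=1 (pos 6, char 'a'): match length 0
  offset=2 (pos 5, char 'b'): match length 1
  offset=3 (pos 4, char 'b'): match length 4
  offset=4 (pos 3, char 'b'): match length 2
  offset=5 (pos 2, char 'a'): match length 0
  offset=6 (pos 1, char 'e'): match length 0
  offset=7 (pos 0, char 'b'): match length 1
Longest match has length 4 at offset 3.
next_char = character at position 7 + 4 = 11 -> 'e'

Best match: offset=3, length=4 (matching 'bbab' starting at position 4)
LZ77 triple: (3, 4, 'e')


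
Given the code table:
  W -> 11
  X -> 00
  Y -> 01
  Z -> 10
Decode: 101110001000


Decoding:
10 -> Z
11 -> W
10 -> Z
00 -> X
10 -> Z
00 -> X


Result: ZWZXZX


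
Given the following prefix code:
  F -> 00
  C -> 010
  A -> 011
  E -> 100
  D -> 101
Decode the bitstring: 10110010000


Decoding step by step:
Bits 101 -> D
Bits 100 -> E
Bits 100 -> E
Bits 00 -> F


Decoded message: DEEF


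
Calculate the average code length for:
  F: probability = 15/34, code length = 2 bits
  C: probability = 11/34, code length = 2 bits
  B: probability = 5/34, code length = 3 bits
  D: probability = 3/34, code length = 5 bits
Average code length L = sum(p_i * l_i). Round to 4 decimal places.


Weighted contributions p_i * l_i:
  F: (15/34) * 2 = 30/34
  C: (11/34) * 2 = 22/34
  B: (5/34) * 3 = 15/34
  D: (3/34) * 5 = 15/34
Sum = (30 + 22 + 15 + 15)/34 = 82/34

L = 82/34 = 2.4118 bits/symbol


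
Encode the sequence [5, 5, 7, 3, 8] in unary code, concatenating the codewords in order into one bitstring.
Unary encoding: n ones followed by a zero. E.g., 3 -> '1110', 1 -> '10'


Encode each number as n ones followed by a terminating 0:
  5 -> 111110 (6 bits)
  5 -> 111110 (6 bits)
  7 -> 11111110 (8 bits)
  3 -> 1110 (4 bits)
  8 -> 111111110 (9 bits)
Total length = 6 + 6 + 8 + 4 + 9 = 33 bits.

Unary([5, 5, 7, 3, 8]) = 111110111110111111101110111111110 (33 bits)


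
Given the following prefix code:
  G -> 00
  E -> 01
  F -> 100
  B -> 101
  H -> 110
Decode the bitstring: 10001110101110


Decoding step by step:
Bits 100 -> F
Bits 01 -> E
Bits 110 -> H
Bits 101 -> B
Bits 110 -> H


Decoded message: FEHBH


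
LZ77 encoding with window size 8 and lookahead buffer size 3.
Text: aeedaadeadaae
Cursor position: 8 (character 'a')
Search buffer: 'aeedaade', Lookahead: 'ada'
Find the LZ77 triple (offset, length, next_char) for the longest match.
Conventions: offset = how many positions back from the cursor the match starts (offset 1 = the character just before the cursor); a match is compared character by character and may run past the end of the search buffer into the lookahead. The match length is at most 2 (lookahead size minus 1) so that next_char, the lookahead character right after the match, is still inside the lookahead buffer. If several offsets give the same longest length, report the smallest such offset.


Try each offset into the search buffer:
  offset=1 (pos 7, char 'e'): match length 0
  offset=2 (pos 6, char 'd'): match length 0
  offset=3 (pos 5, char 'a'): match length 2
  offset=4 (pos 4, char 'a'): match length 1
  offset=5 (pos 3, char 'd'): match length 0
  offset=6 (pos 2, char 'e'): match length 0
  offset=7 (pos 1, char 'e'): match length 0
  offset=8 (pos 0, char 'a'): match length 1
Longest match has length 2 at offset 3.
next_char = character at position 8 + 2 = 10 -> 'a'

Best match: offset=3, length=2 (matching 'ad' starting at position 5)
LZ77 triple: (3, 2, 'a')


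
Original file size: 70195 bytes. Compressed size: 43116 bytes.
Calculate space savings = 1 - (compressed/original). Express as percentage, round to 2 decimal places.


ratio = compressed/original = 43116/70195 = 0.614232
savings = 1 - ratio = 1 - 0.614232 = 0.385768
as a percentage: 0.385768 * 100 = 38.58%

Space savings = 1 - 43116/70195 = 38.58%


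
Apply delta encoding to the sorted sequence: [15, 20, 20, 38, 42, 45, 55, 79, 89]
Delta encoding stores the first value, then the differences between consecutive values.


First value: 15
Deltas:
  20 - 15 = 5
  20 - 20 = 0
  38 - 20 = 18
  42 - 38 = 4
  45 - 42 = 3
  55 - 45 = 10
  79 - 55 = 24
  89 - 79 = 10


Delta encoded: [15, 5, 0, 18, 4, 3, 10, 24, 10]


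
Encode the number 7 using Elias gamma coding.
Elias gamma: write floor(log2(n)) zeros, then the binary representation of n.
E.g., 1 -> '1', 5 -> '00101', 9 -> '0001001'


num_bits = floor(log2(7)) + 1 = 3
leading_zeros = num_bits - 1 = 2
binary(7) = 111

Elias gamma(7) = '00' + '111' = 00111 (5 bits)


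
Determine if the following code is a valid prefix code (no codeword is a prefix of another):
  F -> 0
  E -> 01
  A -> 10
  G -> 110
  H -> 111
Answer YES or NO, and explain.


Checking each pair (does one codeword prefix another?):
  F='0' vs E='01': prefix -- VIOLATION

NO -- this is NOT a valid prefix code. F (0) is a prefix of E (01).


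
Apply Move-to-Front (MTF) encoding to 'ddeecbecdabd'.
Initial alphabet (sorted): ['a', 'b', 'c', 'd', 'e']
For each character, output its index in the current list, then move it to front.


MTF encoding:
'd': index 3 in ['a', 'b', 'c', 'd', 'e'] -> ['d', 'a', 'b', 'c', 'e']
'd': index 0 in ['d', 'a', 'b', 'c', 'e'] -> ['d', 'a', 'b', 'c', 'e']
'e': index 4 in ['d', 'a', 'b', 'c', 'e'] -> ['e', 'd', 'a', 'b', 'c']
'e': index 0 in ['e', 'd', 'a', 'b', 'c'] -> ['e', 'd', 'a', 'b', 'c']
'c': index 4 in ['e', 'd', 'a', 'b', 'c'] -> ['c', 'e', 'd', 'a', 'b']
'b': index 4 in ['c', 'e', 'd', 'a', 'b'] -> ['b', 'c', 'e', 'd', 'a']
'e': index 2 in ['b', 'c', 'e', 'd', 'a'] -> ['e', 'b', 'c', 'd', 'a']
'c': index 2 in ['e', 'b', 'c', 'd', 'a'] -> ['c', 'e', 'b', 'd', 'a']
'd': index 3 in ['c', 'e', 'b', 'd', 'a'] -> ['d', 'c', 'e', 'b', 'a']
'a': index 4 in ['d', 'c', 'e', 'b', 'a'] -> ['a', 'd', 'c', 'e', 'b']
'b': index 4 in ['a', 'd', 'c', 'e', 'b'] -> ['b', 'a', 'd', 'c', 'e']
'd': index 2 in ['b', 'a', 'd', 'c', 'e'] -> ['d', 'b', 'a', 'c', 'e']


Output: [3, 0, 4, 0, 4, 4, 2, 2, 3, 4, 4, 2]


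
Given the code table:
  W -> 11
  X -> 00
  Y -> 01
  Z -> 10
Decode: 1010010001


Decoding:
10 -> Z
10 -> Z
01 -> Y
00 -> X
01 -> Y


Result: ZZYXY


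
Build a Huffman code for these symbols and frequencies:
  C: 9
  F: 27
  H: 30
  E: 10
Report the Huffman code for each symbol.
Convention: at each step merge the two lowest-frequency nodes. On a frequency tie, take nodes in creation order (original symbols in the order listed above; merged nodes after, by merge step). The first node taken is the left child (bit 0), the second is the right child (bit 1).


Huffman tree construction:
Step 1: Merge C(9) + E(10) = 19
Step 2: Merge (C+E)(19) + F(27) = 46
Step 3: Merge H(30) + ((C+E)+F)(46) = 76
Read each symbol's code off the tree from the root (left child = 0, right child = 1).

Codes:
  C: 100 (length 3)
  F: 11 (length 2)
  H: 0 (length 1)
  E: 101 (length 3)
Average code length: 141/76 = 1.8553 bits/symbol


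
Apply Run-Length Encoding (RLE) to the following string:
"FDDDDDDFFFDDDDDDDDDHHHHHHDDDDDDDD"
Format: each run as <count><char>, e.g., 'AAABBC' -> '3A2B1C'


Scanning runs left to right:
  i=0: run of 'F' x 1 -> '1F'
  i=1: run of 'D' x 6 -> '6D'
  i=7: run of 'F' x 3 -> '3F'
  i=10: run of 'D' x 9 -> '9D'
  i=19: run of 'H' x 6 -> '6H'
  i=25: run of 'D' x 8 -> '8D'

RLE = 1F6D3F9D6H8D


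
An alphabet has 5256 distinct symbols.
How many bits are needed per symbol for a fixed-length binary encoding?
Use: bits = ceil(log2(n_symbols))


log2(5256) = 12.3597
Bracket: 2^12 = 4096 < 5256 <= 2^13 = 8192
So ceil(log2(5256)) = 13

bits = ceil(log2(5256)) = ceil(12.3597) = 13 bits


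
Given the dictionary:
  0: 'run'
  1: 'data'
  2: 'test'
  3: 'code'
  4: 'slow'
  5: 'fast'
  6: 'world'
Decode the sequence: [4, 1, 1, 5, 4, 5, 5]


Look up each index in the dictionary:
  4 -> 'slow'
  1 -> 'data'
  1 -> 'data'
  5 -> 'fast'
  4 -> 'slow'
  5 -> 'fast'
  5 -> 'fast'

Decoded: "slow data data fast slow fast fast"


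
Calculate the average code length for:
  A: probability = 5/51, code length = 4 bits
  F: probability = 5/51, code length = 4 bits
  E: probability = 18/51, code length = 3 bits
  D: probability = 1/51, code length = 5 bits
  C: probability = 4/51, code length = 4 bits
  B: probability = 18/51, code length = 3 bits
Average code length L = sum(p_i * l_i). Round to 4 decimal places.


Weighted contributions p_i * l_i:
  A: (5/51) * 4 = 20/51
  F: (5/51) * 4 = 20/51
  E: (18/51) * 3 = 54/51
  D: (1/51) * 5 = 5/51
  C: (4/51) * 4 = 16/51
  B: (18/51) * 3 = 54/51
Sum = (20 + 20 + 54 + 5 + 16 + 54)/51 = 169/51

L = 169/51 = 3.3137 bits/symbol


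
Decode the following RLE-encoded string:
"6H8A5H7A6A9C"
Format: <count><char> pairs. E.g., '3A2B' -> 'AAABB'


Expanding each <count><char> pair:
  6H -> 'HHHHHH'
  8A -> 'AAAAAAAA'
  5H -> 'HHHHH'
  7A -> 'AAAAAAA'
  6A -> 'AAAAAA'
  9C -> 'CCCCCCCCC'

Decoded = HHHHHHAAAAAAAAHHHHHAAAAAAAAAAAAACCCCCCCCC


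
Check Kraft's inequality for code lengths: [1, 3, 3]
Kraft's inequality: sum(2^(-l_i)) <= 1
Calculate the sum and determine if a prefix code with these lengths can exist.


Sum = 2^(-1) + 2^(-3) + 2^(-3)
    = 0.5 + 0.125 + 0.125
    = 6/8 = 0.75
Since 0.75 <= 1, Kraft's inequality IS satisfied.
A prefix code with these lengths CAN exist.

Kraft sum = 0.75. Satisfied.


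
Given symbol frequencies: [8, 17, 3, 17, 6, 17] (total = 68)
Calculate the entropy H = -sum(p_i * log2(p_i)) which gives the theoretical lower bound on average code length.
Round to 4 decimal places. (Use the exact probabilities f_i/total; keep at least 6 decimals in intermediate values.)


Per-symbol terms -p_i * log2(p_i) with p_i = f_i/68:
  p = 8/68 = 0.117647: log2(p) = -3.087463, -p*log2(p) = 0.363231
  p = 17/68 = 0.250000: log2(p) = -2.000000, -p*log2(p) = 0.500000
  p = 3/68 = 0.044118: log2(p) = -4.502500, -p*log2(p) = 0.198640
  p = 17/68 = 0.250000: log2(p) = -2.000000, -p*log2(p) = 0.500000
  p = 6/68 = 0.088235: log2(p) = -3.502500, -p*log2(p) = 0.309044
  p = 17/68 = 0.250000: log2(p) = -2.000000, -p*log2(p) = 0.500000
H = 0.363231 + 0.500000 + 0.198640 + 0.500000 + 0.309044 + 0.500000 = 2.370915

H = 2.3709 bits/symbol


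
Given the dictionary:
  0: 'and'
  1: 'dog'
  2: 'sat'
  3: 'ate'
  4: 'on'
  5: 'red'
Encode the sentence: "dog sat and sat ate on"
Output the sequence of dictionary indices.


Look up each word in the dictionary:
  'dog' -> 1
  'sat' -> 2
  'and' -> 0
  'sat' -> 2
  'ate' -> 3
  'on' -> 4

Encoded: [1, 2, 0, 2, 3, 4]


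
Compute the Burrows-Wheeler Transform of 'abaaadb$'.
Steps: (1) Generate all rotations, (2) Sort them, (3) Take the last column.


Rotations (sorted):
  0: $abaaadb -> last char: b
  1: aaadb$ab -> last char: b
  2: aadb$aba -> last char: a
  3: abaaadb$ -> last char: $
  4: adb$abaa -> last char: a
  5: b$abaaad -> last char: d
  6: baaadb$a -> last char: a
  7: db$abaaa -> last char: a


BWT = bba$adaa


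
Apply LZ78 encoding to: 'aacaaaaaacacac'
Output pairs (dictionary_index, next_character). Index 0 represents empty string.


LZ78 encoding steps:
Dictionary: {0: ''}
Step 1: w='' (idx 0), next='a' -> output (0, 'a'), add 'a' as idx 1
Step 2: w='a' (idx 1), next='c' -> output (1, 'c'), add 'ac' as idx 2
Step 3: w='a' (idx 1), next='a' -> output (1, 'a'), add 'aa' as idx 3
Step 4: w='aa' (idx 3), next='a' -> output (3, 'a'), add 'aaa' as idx 4
Step 5: w='ac' (idx 2), next='a' -> output (2, 'a'), add 'aca' as idx 5
Step 6: w='' (idx 0), next='c' -> output (0, 'c'), add 'c' as idx 6
Step 7: w='ac' (idx 2), end of input -> output (2, '')


Encoded: [(0, 'a'), (1, 'c'), (1, 'a'), (3, 'a'), (2, 'a'), (0, 'c'), (2, '')]


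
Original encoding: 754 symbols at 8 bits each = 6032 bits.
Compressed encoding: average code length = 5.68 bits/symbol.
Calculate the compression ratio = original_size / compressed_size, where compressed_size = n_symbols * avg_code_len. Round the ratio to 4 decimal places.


original_size = n_symbols * orig_bits = 754 * 8 = 6032 bits
compressed_size = n_symbols * avg_code_len = 754 * 5.68 = 4282.72 bits
ratio = original_size / compressed_size = 6032 / 4282.72 = 1.4085

Compression ratio = 1.4085


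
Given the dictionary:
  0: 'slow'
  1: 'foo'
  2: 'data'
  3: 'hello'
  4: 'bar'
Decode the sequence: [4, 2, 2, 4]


Look up each index in the dictionary:
  4 -> 'bar'
  2 -> 'data'
  2 -> 'data'
  4 -> 'bar'

Decoded: "bar data data bar"


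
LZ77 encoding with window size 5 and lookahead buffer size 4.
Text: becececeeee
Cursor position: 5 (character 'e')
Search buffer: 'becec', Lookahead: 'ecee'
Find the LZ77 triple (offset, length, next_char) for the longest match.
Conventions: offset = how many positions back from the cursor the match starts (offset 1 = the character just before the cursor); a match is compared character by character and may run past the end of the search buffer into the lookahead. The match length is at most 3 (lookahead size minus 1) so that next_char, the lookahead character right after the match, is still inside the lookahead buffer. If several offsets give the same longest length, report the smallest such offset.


Try each offset into the search buffer:
  offset=1 (pos 4, char 'c'): match length 0
  offset=2 (pos 3, char 'e'): match length 3
  offset=3 (pos 2, char 'c'): match length 0
  offset=4 (pos 1, char 'e'): match length 3
  offset=5 (pos 0, char 'b'): match length 0
Longest match has length 3, found at offsets 2, 4; take the smallest, offset 2.
next_char = character at position 5 + 3 = 8 -> 'e'

Best match: offset=2, length=3 (matching 'ece' starting at position 3)
LZ77 triple: (2, 3, 'e')


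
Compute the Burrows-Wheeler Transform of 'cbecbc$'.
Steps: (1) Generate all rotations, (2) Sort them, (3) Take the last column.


Rotations (sorted):
  0: $cbecbc -> last char: c
  1: bc$cbec -> last char: c
  2: becbc$c -> last char: c
  3: c$cbecb -> last char: b
  4: cbc$cbe -> last char: e
  5: cbecbc$ -> last char: $
  6: ecbc$cb -> last char: b


BWT = cccbe$b


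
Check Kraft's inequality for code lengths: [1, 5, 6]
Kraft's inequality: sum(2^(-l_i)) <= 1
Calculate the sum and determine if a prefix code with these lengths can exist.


Sum = 2^(-1) + 2^(-5) + 2^(-6)
    = 0.5 + 0.03125 + 0.015625
    = 35/64 = 0.546875
Since 0.546875 <= 1, Kraft's inequality IS satisfied.
A prefix code with these lengths CAN exist.

Kraft sum = 0.546875. Satisfied.


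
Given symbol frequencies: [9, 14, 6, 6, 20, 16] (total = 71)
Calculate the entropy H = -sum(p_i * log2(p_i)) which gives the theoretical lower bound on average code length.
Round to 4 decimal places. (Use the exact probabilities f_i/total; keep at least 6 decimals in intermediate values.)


Per-symbol terms -p_i * log2(p_i) with p_i = f_i/71:
  p = 9/71 = 0.126761: log2(p) = -2.979822, -p*log2(p) = 0.377724
  p = 14/71 = 0.197183: log2(p) = -2.342392, -p*log2(p) = 0.461880
  p = 6/71 = 0.084507: log2(p) = -3.564785, -p*log2(p) = 0.301249
  p = 6/71 = 0.084507: log2(p) = -3.564785, -p*log2(p) = 0.301249
  p = 20/71 = 0.281690: log2(p) = -1.827819, -p*log2(p) = 0.514879
  p = 16/71 = 0.225352: log2(p) = -2.149747, -p*log2(p) = 0.484450
H = 0.377724 + 0.461880 + 0.301249 + 0.301249 + 0.514879 + 0.484450 = 2.441431

H = 2.4414 bits/symbol


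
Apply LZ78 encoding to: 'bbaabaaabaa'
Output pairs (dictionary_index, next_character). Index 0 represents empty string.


LZ78 encoding steps:
Dictionary: {0: ''}
Step 1: w='' (idx 0), next='b' -> output (0, 'b'), add 'b' as idx 1
Step 2: w='b' (idx 1), next='a' -> output (1, 'a'), add 'ba' as idx 2
Step 3: w='' (idx 0), next='a' -> output (0, 'a'), add 'a' as idx 3
Step 4: w='ba' (idx 2), next='a' -> output (2, 'a'), add 'baa' as idx 4
Step 5: w='a' (idx 3), next='b' -> output (3, 'b'), add 'ab' as idx 5
Step 6: w='a' (idx 3), next='a' -> output (3, 'a'), add 'aa' as idx 6


Encoded: [(0, 'b'), (1, 'a'), (0, 'a'), (2, 'a'), (3, 'b'), (3, 'a')]


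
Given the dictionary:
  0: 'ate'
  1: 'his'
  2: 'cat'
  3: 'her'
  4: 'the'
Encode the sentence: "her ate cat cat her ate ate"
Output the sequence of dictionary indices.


Look up each word in the dictionary:
  'her' -> 3
  'ate' -> 0
  'cat' -> 2
  'cat' -> 2
  'her' -> 3
  'ate' -> 0
  'ate' -> 0

Encoded: [3, 0, 2, 2, 3, 0, 0]


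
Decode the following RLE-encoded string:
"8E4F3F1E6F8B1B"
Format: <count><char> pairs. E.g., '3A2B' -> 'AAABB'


Expanding each <count><char> pair:
  8E -> 'EEEEEEEE'
  4F -> 'FFFF'
  3F -> 'FFF'
  1E -> 'E'
  6F -> 'FFFFFF'
  8B -> 'BBBBBBBB'
  1B -> 'B'

Decoded = EEEEEEEEFFFFFFFEFFFFFFBBBBBBBBB


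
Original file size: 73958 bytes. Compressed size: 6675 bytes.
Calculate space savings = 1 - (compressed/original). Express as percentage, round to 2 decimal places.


ratio = compressed/original = 6675/73958 = 0.090254
savings = 1 - ratio = 1 - 0.090254 = 0.909746
as a percentage: 0.909746 * 100 = 90.97%

Space savings = 1 - 6675/73958 = 90.97%


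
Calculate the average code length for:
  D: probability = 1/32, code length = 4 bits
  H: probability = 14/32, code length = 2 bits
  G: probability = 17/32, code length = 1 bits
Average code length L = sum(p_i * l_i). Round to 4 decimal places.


Weighted contributions p_i * l_i:
  D: (1/32) * 4 = 4/32
  H: (14/32) * 2 = 28/32
  G: (17/32) * 1 = 17/32
Sum = (4 + 28 + 17)/32 = 49/32

L = 49/32 = 1.5313 bits/symbol


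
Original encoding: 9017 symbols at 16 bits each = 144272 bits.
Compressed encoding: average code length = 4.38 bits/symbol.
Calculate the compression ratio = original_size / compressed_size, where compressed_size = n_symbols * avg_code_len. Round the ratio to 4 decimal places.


original_size = n_symbols * orig_bits = 9017 * 16 = 144272 bits
compressed_size = n_symbols * avg_code_len = 9017 * 4.38 = 39494.46 bits
ratio = original_size / compressed_size = 144272 / 39494.46 = 3.653

Compression ratio = 3.653


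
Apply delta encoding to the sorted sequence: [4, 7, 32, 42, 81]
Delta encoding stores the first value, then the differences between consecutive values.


First value: 4
Deltas:
  7 - 4 = 3
  32 - 7 = 25
  42 - 32 = 10
  81 - 42 = 39


Delta encoded: [4, 3, 25, 10, 39]


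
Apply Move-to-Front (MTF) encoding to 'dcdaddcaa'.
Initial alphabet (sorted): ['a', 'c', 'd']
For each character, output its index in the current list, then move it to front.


MTF encoding:
'd': index 2 in ['a', 'c', 'd'] -> ['d', 'a', 'c']
'c': index 2 in ['d', 'a', 'c'] -> ['c', 'd', 'a']
'd': index 1 in ['c', 'd', 'a'] -> ['d', 'c', 'a']
'a': index 2 in ['d', 'c', 'a'] -> ['a', 'd', 'c']
'd': index 1 in ['a', 'd', 'c'] -> ['d', 'a', 'c']
'd': index 0 in ['d', 'a', 'c'] -> ['d', 'a', 'c']
'c': index 2 in ['d', 'a', 'c'] -> ['c', 'd', 'a']
'a': index 2 in ['c', 'd', 'a'] -> ['a', 'c', 'd']
'a': index 0 in ['a', 'c', 'd'] -> ['a', 'c', 'd']


Output: [2, 2, 1, 2, 1, 0, 2, 2, 0]


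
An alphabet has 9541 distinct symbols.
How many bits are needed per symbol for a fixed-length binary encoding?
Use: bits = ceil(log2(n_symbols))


log2(9541) = 13.2199
Bracket: 2^13 = 8192 < 9541 <= 2^14 = 16384
So ceil(log2(9541)) = 14

bits = ceil(log2(9541)) = ceil(13.2199) = 14 bits


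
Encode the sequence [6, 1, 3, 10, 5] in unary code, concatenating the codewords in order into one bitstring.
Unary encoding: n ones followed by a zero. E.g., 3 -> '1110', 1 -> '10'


Encode each number as n ones followed by a terminating 0:
  6 -> 1111110 (7 bits)
  1 -> 10 (2 bits)
  3 -> 1110 (4 bits)
  10 -> 11111111110 (11 bits)
  5 -> 111110 (6 bits)
Total length = 7 + 2 + 4 + 11 + 6 = 30 bits.

Unary([6, 1, 3, 10, 5]) = 111111010111011111111110111110 (30 bits)
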